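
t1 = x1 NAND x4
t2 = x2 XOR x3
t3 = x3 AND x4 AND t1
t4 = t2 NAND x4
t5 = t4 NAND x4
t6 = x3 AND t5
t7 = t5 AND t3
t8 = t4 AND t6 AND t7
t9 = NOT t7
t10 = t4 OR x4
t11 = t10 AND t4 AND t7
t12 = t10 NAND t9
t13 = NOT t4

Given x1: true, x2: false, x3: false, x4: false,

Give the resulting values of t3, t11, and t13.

t1 = x1 NAND x4 = true NAND false = true
t2 = x2 XOR x3 = false XOR false = false
t3 = x3 AND x4 AND t1 = false AND false AND true = false
t4 = t2 NAND x4 = false NAND false = true
t5 = t4 NAND x4 = true NAND false = true
t7 = t5 AND t3 = true AND false = false
t10 = t4 OR x4 = true OR false = true
t11 = t10 AND t4 AND t7 = true AND true AND false = false
t13 = NOT t4 = NOT true = false

t3 = false, t11 = false, t13 = false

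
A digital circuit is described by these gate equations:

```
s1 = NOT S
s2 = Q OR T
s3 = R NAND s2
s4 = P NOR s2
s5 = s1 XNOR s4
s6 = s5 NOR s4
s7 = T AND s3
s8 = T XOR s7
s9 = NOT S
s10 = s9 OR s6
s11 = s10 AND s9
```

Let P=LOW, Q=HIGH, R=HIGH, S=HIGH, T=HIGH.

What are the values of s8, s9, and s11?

s1 = NOT S = NOT HIGH = LOW
s2 = Q OR T = HIGH OR HIGH = HIGH
s3 = R NAND s2 = HIGH NAND HIGH = LOW
s4 = P NOR s2 = LOW NOR HIGH = LOW
s5 = s1 XNOR s4 = LOW XNOR LOW = HIGH
s6 = s5 NOR s4 = HIGH NOR LOW = LOW
s7 = T AND s3 = HIGH AND LOW = LOW
s8 = T XOR s7 = HIGH XOR LOW = HIGH
s9 = NOT S = NOT HIGH = LOW
s10 = s9 OR s6 = LOW OR LOW = LOW
s11 = s10 AND s9 = LOW AND LOW = LOW

s8 = HIGH  s9 = LOW  s11 = LOW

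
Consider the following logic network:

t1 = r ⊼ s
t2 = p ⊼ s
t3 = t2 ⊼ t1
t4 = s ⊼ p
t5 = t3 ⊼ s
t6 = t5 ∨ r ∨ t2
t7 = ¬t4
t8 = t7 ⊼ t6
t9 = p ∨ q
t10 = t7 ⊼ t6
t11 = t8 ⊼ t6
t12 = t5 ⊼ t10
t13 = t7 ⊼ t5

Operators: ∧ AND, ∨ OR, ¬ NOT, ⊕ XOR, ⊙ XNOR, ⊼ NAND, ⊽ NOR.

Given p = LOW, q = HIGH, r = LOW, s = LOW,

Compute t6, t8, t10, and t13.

t6 = HIGH; t8 = HIGH; t10 = HIGH; t13 = HIGH

t1 = r NAND s = LOW NAND LOW = HIGH
t2 = p NAND s = LOW NAND LOW = HIGH
t3 = t2 NAND t1 = HIGH NAND HIGH = LOW
t4 = s NAND p = LOW NAND LOW = HIGH
t5 = t3 NAND s = LOW NAND LOW = HIGH
t6 = t5 OR r OR t2 = HIGH OR LOW OR HIGH = HIGH
t7 = NOT t4 = NOT HIGH = LOW
t8 = t7 NAND t6 = LOW NAND HIGH = HIGH
t10 = t7 NAND t6 = LOW NAND HIGH = HIGH
t13 = t7 NAND t5 = LOW NAND HIGH = HIGH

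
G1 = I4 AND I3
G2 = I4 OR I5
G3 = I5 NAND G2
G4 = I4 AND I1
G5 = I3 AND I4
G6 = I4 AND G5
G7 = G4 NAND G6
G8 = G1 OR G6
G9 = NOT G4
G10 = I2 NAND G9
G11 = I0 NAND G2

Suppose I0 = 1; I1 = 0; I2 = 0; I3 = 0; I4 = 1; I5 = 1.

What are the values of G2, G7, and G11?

G2 = 1, G7 = 1, G11 = 0

G2 = I4 OR I5 = 1 OR 1 = 1
G4 = I4 AND I1 = 1 AND 0 = 0
G5 = I3 AND I4 = 0 AND 1 = 0
G6 = I4 AND G5 = 1 AND 0 = 0
G7 = G4 NAND G6 = 0 NAND 0 = 1
G11 = I0 NAND G2 = 1 NAND 1 = 0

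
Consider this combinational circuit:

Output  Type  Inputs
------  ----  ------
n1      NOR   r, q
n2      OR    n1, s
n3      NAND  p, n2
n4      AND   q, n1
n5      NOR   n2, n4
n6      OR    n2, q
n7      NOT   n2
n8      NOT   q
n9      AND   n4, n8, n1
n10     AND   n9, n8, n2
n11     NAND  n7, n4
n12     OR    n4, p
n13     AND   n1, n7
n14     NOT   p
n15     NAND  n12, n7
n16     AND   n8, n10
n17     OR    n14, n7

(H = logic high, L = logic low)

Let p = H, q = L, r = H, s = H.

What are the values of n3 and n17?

n1 = r NOR q = H NOR L = L
n2 = n1 OR s = L OR H = H
n3 = p NAND n2 = H NAND H = L
n7 = NOT n2 = NOT H = L
n14 = NOT p = NOT H = L
n17 = n14 OR n7 = L OR L = L

n3 = L  n17 = L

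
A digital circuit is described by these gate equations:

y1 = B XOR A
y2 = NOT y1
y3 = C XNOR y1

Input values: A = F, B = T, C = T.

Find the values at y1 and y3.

y1 = T, y3 = T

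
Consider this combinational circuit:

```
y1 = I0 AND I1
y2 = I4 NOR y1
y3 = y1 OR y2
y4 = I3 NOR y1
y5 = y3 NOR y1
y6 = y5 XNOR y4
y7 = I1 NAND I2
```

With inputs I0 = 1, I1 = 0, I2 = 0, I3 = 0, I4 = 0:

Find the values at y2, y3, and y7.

y2 = 1, y3 = 1, y7 = 1

y1 = I0 AND I1 = 1 AND 0 = 0
y2 = I4 NOR y1 = 0 NOR 0 = 1
y3 = y1 OR y2 = 0 OR 1 = 1
y7 = I1 NAND I2 = 0 NAND 0 = 1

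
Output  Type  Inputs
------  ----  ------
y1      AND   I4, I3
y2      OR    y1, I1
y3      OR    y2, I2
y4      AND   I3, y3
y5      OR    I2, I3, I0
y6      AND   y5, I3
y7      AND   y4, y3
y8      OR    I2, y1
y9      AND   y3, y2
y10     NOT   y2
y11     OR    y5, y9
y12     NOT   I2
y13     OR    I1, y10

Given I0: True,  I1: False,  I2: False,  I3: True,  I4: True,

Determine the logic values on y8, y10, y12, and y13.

y1 = I4 AND I3 = True AND True = True
y2 = y1 OR I1 = True OR False = True
y8 = I2 OR y1 = False OR True = True
y10 = NOT y2 = NOT True = False
y12 = NOT I2 = NOT False = True
y13 = I1 OR y10 = False OR False = False

y8 = True  y10 = False  y12 = True  y13 = False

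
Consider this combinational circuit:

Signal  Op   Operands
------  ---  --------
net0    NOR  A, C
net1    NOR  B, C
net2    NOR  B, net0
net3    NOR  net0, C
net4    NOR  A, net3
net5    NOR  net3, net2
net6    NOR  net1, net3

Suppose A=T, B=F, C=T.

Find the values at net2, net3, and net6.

net0 = A NOR C = T NOR T = F
net1 = B NOR C = F NOR T = F
net2 = B NOR net0 = F NOR F = T
net3 = net0 NOR C = F NOR T = F
net6 = net1 NOR net3 = F NOR F = T

net2 = T  net3 = F  net6 = T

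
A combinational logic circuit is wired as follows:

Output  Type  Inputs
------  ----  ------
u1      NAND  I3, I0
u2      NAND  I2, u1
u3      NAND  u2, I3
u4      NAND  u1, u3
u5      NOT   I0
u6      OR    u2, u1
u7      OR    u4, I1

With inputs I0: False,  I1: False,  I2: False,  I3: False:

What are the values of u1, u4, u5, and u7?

u1 = I3 NAND I0 = False NAND False = True
u2 = I2 NAND u1 = False NAND True = True
u3 = u2 NAND I3 = True NAND False = True
u4 = u1 NAND u3 = True NAND True = False
u5 = NOT I0 = NOT False = True
u7 = u4 OR I1 = False OR False = False

u1 = True, u4 = False, u5 = True, u7 = False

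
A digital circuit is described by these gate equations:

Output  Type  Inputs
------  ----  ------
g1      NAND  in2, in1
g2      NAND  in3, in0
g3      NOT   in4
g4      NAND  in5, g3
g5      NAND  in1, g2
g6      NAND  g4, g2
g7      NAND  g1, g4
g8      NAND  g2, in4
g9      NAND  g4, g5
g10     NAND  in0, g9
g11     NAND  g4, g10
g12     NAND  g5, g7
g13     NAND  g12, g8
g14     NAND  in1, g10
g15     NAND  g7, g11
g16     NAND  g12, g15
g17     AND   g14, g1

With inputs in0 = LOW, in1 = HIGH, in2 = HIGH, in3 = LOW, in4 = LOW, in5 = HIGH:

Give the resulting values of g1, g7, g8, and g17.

g1 = LOW, g7 = HIGH, g8 = HIGH, g17 = LOW

g1 = in2 NAND in1 = HIGH NAND HIGH = LOW
g2 = in3 NAND in0 = LOW NAND LOW = HIGH
g3 = NOT in4 = NOT LOW = HIGH
g4 = in5 NAND g3 = HIGH NAND HIGH = LOW
g5 = in1 NAND g2 = HIGH NAND HIGH = LOW
g7 = g1 NAND g4 = LOW NAND LOW = HIGH
g8 = g2 NAND in4 = HIGH NAND LOW = HIGH
g9 = g4 NAND g5 = LOW NAND LOW = HIGH
g10 = in0 NAND g9 = LOW NAND HIGH = HIGH
g14 = in1 NAND g10 = HIGH NAND HIGH = LOW
g17 = g14 AND g1 = LOW AND LOW = LOW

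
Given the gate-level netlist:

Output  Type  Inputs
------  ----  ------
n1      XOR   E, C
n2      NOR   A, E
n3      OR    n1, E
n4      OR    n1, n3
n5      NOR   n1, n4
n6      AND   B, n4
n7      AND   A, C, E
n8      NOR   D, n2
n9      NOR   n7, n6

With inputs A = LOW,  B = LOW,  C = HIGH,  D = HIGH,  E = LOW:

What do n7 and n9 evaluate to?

n7 = LOW  n9 = HIGH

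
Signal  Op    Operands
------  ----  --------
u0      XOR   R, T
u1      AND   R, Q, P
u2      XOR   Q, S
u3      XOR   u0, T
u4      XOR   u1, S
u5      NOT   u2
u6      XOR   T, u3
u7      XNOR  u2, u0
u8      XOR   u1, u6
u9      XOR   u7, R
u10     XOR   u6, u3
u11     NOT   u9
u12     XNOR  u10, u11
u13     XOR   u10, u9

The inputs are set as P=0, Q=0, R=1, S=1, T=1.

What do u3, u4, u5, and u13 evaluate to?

u0 = R XOR T = 1 XOR 1 = 0
u1 = R AND Q AND P = 1 AND 0 AND 0 = 0
u2 = Q XOR S = 0 XOR 1 = 1
u3 = u0 XOR T = 0 XOR 1 = 1
u4 = u1 XOR S = 0 XOR 1 = 1
u5 = NOT u2 = NOT 1 = 0
u6 = T XOR u3 = 1 XOR 1 = 0
u7 = u2 XNOR u0 = 1 XNOR 0 = 0
u9 = u7 XOR R = 0 XOR 1 = 1
u10 = u6 XOR u3 = 0 XOR 1 = 1
u13 = u10 XOR u9 = 1 XOR 1 = 0

u3 = 1  u4 = 1  u5 = 0  u13 = 0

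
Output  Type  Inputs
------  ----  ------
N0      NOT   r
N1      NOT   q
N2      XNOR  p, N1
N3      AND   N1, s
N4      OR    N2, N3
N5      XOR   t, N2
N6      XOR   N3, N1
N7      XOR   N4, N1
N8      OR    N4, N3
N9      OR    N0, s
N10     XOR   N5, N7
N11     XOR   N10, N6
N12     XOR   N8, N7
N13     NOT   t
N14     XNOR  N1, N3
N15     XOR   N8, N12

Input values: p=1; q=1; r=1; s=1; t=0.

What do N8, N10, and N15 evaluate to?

N8 = 0, N10 = 0, N15 = 0

N1 = NOT q = NOT 1 = 0
N2 = p XNOR N1 = 1 XNOR 0 = 0
N3 = N1 AND s = 0 AND 1 = 0
N4 = N2 OR N3 = 0 OR 0 = 0
N5 = t XOR N2 = 0 XOR 0 = 0
N7 = N4 XOR N1 = 0 XOR 0 = 0
N8 = N4 OR N3 = 0 OR 0 = 0
N10 = N5 XOR N7 = 0 XOR 0 = 0
N12 = N8 XOR N7 = 0 XOR 0 = 0
N15 = N8 XOR N12 = 0 XOR 0 = 0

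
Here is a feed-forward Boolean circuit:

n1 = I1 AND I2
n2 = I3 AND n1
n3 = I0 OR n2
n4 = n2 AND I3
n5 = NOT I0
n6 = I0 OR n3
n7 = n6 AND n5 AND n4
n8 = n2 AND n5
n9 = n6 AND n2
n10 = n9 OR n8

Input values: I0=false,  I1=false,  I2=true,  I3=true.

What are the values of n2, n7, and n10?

n1 = I1 AND I2 = false AND true = false
n2 = I3 AND n1 = true AND false = false
n3 = I0 OR n2 = false OR false = false
n4 = n2 AND I3 = false AND true = false
n5 = NOT I0 = NOT false = true
n6 = I0 OR n3 = false OR false = false
n7 = n6 AND n5 AND n4 = false AND true AND false = false
n8 = n2 AND n5 = false AND true = false
n9 = n6 AND n2 = false AND false = false
n10 = n9 OR n8 = false OR false = false

n2 = false, n7 = false, n10 = false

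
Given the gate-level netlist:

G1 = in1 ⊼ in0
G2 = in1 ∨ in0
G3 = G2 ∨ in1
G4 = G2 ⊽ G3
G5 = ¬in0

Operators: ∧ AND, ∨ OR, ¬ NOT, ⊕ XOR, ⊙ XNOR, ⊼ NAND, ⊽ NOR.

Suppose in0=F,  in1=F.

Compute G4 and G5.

G2 = in1 OR in0 = F OR F = F
G3 = G2 OR in1 = F OR F = F
G4 = G2 NOR G3 = F NOR F = T
G5 = NOT in0 = NOT F = T

G4 = T, G5 = T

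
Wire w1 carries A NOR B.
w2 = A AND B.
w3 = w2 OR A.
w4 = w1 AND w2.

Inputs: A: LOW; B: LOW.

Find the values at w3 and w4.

w1 = A NOR B = LOW NOR LOW = HIGH
w2 = A AND B = LOW AND LOW = LOW
w3 = w2 OR A = LOW OR LOW = LOW
w4 = w1 AND w2 = HIGH AND LOW = LOW

w3 = LOW  w4 = LOW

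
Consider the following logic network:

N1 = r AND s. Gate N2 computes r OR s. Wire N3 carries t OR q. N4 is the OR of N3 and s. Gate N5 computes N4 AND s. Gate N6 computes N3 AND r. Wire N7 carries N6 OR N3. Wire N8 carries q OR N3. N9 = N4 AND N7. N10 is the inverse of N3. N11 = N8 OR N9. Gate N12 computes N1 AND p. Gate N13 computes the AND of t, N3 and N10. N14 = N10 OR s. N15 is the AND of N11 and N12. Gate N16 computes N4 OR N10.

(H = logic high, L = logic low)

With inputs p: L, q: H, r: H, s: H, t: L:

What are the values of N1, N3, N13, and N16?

N1 = r AND s = H AND H = H
N3 = t OR q = L OR H = H
N4 = N3 OR s = H OR H = H
N10 = NOT N3 = NOT H = L
N13 = t AND N3 AND N10 = L AND H AND L = L
N16 = N4 OR N10 = H OR L = H

N1 = H, N3 = H, N13 = L, N16 = H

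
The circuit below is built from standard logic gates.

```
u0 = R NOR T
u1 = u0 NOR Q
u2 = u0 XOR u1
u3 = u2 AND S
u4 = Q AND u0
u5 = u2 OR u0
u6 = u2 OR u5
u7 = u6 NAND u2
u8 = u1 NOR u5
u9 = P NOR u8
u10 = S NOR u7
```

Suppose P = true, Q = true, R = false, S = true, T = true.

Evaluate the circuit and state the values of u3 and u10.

u0 = R NOR T = false NOR true = false
u1 = u0 NOR Q = false NOR true = false
u2 = u0 XOR u1 = false XOR false = false
u3 = u2 AND S = false AND true = false
u5 = u2 OR u0 = false OR false = false
u6 = u2 OR u5 = false OR false = false
u7 = u6 NAND u2 = false NAND false = true
u10 = S NOR u7 = true NOR true = false

u3 = false  u10 = false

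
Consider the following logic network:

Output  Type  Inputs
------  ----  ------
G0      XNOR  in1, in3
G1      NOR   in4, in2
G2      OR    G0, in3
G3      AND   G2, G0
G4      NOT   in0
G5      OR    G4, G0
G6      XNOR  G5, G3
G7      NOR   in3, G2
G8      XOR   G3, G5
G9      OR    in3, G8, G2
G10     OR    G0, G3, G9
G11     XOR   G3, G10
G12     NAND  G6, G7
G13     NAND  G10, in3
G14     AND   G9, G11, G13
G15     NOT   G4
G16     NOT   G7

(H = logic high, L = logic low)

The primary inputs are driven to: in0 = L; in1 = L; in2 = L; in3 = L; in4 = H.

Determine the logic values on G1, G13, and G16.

G0 = in1 XNOR in3 = L XNOR L = H
G1 = in4 NOR in2 = H NOR L = L
G2 = G0 OR in3 = H OR L = H
G3 = G2 AND G0 = H AND H = H
G4 = NOT in0 = NOT L = H
G5 = G4 OR G0 = H OR H = H
G7 = in3 NOR G2 = L NOR H = L
G8 = G3 XOR G5 = H XOR H = L
G9 = in3 OR G8 OR G2 = L OR L OR H = H
G10 = G0 OR G3 OR G9 = H OR H OR H = H
G13 = G10 NAND in3 = H NAND L = H
G16 = NOT G7 = NOT L = H

G1 = L, G13 = H, G16 = H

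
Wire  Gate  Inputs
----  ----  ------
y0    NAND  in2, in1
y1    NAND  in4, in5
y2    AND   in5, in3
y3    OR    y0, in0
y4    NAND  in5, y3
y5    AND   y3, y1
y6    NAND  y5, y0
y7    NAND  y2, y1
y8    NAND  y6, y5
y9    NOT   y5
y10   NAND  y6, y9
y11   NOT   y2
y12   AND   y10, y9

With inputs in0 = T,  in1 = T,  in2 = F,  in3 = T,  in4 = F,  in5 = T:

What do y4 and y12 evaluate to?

y4 = F  y12 = F

y0 = in2 NAND in1 = F NAND T = T
y1 = in4 NAND in5 = F NAND T = T
y3 = y0 OR in0 = T OR T = T
y4 = in5 NAND y3 = T NAND T = F
y5 = y3 AND y1 = T AND T = T
y6 = y5 NAND y0 = T NAND T = F
y9 = NOT y5 = NOT T = F
y10 = y6 NAND y9 = F NAND F = T
y12 = y10 AND y9 = T AND F = F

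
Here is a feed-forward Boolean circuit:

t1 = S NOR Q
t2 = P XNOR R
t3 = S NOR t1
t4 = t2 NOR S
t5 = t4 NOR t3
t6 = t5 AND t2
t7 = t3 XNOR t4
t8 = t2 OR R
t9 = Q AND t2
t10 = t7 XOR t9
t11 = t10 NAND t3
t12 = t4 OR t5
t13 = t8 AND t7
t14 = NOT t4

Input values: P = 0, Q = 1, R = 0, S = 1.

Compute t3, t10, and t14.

t1 = S NOR Q = 1 NOR 1 = 0
t2 = P XNOR R = 0 XNOR 0 = 1
t3 = S NOR t1 = 1 NOR 0 = 0
t4 = t2 NOR S = 1 NOR 1 = 0
t7 = t3 XNOR t4 = 0 XNOR 0 = 1
t9 = Q AND t2 = 1 AND 1 = 1
t10 = t7 XOR t9 = 1 XOR 1 = 0
t14 = NOT t4 = NOT 0 = 1

t3 = 0  t10 = 0  t14 = 1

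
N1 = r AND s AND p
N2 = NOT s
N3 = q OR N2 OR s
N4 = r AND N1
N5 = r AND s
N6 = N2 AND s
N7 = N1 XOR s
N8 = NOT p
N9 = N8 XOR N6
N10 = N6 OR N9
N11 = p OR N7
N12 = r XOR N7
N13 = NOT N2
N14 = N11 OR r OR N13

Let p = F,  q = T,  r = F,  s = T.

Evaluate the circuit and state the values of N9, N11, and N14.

N9 = T, N11 = T, N14 = T

N1 = r AND s AND p = F AND T AND F = F
N2 = NOT s = NOT T = F
N6 = N2 AND s = F AND T = F
N7 = N1 XOR s = F XOR T = T
N8 = NOT p = NOT F = T
N9 = N8 XOR N6 = T XOR F = T
N11 = p OR N7 = F OR T = T
N13 = NOT N2 = NOT F = T
N14 = N11 OR r OR N13 = T OR F OR T = T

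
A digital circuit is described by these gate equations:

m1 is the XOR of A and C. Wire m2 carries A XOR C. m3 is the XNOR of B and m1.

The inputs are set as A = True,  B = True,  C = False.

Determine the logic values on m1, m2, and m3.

m1 = A XOR C = True XOR False = True
m2 = A XOR C = True XOR False = True
m3 = B XNOR m1 = True XNOR True = True

m1 = True  m2 = True  m3 = True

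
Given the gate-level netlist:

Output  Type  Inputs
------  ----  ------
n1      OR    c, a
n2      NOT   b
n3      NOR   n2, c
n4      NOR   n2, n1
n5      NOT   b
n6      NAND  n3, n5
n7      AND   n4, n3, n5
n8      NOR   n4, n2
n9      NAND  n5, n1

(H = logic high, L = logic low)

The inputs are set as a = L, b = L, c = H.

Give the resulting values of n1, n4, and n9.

n1 = H; n4 = L; n9 = L

n1 = c OR a = H OR L = H
n2 = NOT b = NOT L = H
n4 = n2 NOR n1 = H NOR H = L
n5 = NOT b = NOT L = H
n9 = n5 NAND n1 = H NAND H = L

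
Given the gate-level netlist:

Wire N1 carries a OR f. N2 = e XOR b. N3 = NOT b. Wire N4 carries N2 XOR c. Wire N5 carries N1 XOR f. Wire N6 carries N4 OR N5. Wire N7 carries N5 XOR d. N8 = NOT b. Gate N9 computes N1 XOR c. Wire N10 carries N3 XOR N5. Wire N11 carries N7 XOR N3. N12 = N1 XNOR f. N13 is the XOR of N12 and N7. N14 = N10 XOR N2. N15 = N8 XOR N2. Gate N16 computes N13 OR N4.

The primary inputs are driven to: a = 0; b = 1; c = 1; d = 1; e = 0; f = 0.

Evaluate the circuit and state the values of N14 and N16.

N14 = 1; N16 = 0

N1 = a OR f = 0 OR 0 = 0
N2 = e XOR b = 0 XOR 1 = 1
N3 = NOT b = NOT 1 = 0
N4 = N2 XOR c = 1 XOR 1 = 0
N5 = N1 XOR f = 0 XOR 0 = 0
N7 = N5 XOR d = 0 XOR 1 = 1
N10 = N3 XOR N5 = 0 XOR 0 = 0
N12 = N1 XNOR f = 0 XNOR 0 = 1
N13 = N12 XOR N7 = 1 XOR 1 = 0
N14 = N10 XOR N2 = 0 XOR 1 = 1
N16 = N13 OR N4 = 0 OR 0 = 0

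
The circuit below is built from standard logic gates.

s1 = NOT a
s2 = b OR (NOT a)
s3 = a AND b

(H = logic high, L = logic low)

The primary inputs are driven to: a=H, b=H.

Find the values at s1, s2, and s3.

s1 = L, s2 = H, s3 = H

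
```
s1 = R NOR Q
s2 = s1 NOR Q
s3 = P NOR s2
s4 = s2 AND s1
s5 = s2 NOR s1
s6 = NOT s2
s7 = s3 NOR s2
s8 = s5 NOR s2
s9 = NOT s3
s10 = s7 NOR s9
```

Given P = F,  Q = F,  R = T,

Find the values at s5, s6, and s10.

s1 = R NOR Q = T NOR F = F
s2 = s1 NOR Q = F NOR F = T
s3 = P NOR s2 = F NOR T = F
s5 = s2 NOR s1 = T NOR F = F
s6 = NOT s2 = NOT T = F
s7 = s3 NOR s2 = F NOR T = F
s9 = NOT s3 = NOT F = T
s10 = s7 NOR s9 = F NOR T = F

s5 = F, s6 = F, s10 = F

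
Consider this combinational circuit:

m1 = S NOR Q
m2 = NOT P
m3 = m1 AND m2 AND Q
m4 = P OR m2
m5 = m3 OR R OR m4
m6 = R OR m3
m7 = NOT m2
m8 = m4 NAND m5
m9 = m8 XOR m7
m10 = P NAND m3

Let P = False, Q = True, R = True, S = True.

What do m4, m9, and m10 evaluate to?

m4 = True, m9 = False, m10 = True

m1 = S NOR Q = True NOR True = False
m2 = NOT P = NOT False = True
m3 = m1 AND m2 AND Q = False AND True AND True = False
m4 = P OR m2 = False OR True = True
m5 = m3 OR R OR m4 = False OR True OR True = True
m7 = NOT m2 = NOT True = False
m8 = m4 NAND m5 = True NAND True = False
m9 = m8 XOR m7 = False XOR False = False
m10 = P NAND m3 = False NAND False = True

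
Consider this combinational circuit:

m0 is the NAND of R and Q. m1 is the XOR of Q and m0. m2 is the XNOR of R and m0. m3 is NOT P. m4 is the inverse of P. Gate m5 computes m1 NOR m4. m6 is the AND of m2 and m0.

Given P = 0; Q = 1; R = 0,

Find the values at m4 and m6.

m0 = R NAND Q = 0 NAND 1 = 1
m2 = R XNOR m0 = 0 XNOR 1 = 0
m4 = NOT P = NOT 0 = 1
m6 = m2 AND m0 = 0 AND 1 = 0

m4 = 1; m6 = 0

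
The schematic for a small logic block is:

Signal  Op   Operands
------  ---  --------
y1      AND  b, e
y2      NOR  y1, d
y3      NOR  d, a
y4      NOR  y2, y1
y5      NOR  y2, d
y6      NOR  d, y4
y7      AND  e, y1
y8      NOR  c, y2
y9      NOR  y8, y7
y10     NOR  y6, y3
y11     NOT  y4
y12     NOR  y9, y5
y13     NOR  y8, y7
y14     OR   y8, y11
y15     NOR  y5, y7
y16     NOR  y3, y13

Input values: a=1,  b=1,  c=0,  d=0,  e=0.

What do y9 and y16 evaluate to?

y9 = 1; y16 = 0

y1 = b AND e = 1 AND 0 = 0
y2 = y1 NOR d = 0 NOR 0 = 1
y3 = d NOR a = 0 NOR 1 = 0
y7 = e AND y1 = 0 AND 0 = 0
y8 = c NOR y2 = 0 NOR 1 = 0
y9 = y8 NOR y7 = 0 NOR 0 = 1
y13 = y8 NOR y7 = 0 NOR 0 = 1
y16 = y3 NOR y13 = 0 NOR 1 = 0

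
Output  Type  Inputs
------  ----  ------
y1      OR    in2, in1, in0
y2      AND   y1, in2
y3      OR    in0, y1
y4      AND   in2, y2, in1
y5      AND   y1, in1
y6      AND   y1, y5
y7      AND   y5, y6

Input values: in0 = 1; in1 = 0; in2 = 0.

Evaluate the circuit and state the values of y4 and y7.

y1 = in2 OR in1 OR in0 = 0 OR 0 OR 1 = 1
y2 = y1 AND in2 = 1 AND 0 = 0
y4 = in2 AND y2 AND in1 = 0 AND 0 AND 0 = 0
y5 = y1 AND in1 = 1 AND 0 = 0
y6 = y1 AND y5 = 1 AND 0 = 0
y7 = y5 AND y6 = 0 AND 0 = 0

y4 = 0, y7 = 0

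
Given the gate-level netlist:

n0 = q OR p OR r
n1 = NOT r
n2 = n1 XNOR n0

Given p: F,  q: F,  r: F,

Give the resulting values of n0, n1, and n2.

n0 = F, n1 = T, n2 = F

n0 = q OR p OR r = F OR F OR F = F
n1 = NOT r = NOT F = T
n2 = n1 XNOR n0 = T XNOR F = F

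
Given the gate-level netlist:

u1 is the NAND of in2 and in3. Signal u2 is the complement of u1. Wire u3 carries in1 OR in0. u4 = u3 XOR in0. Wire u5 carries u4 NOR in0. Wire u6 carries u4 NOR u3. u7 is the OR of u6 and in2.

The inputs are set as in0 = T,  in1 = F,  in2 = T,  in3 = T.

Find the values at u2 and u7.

u1 = in2 NAND in3 = T NAND T = F
u2 = NOT u1 = NOT F = T
u3 = in1 OR in0 = F OR T = T
u4 = u3 XOR in0 = T XOR T = F
u6 = u4 NOR u3 = F NOR T = F
u7 = u6 OR in2 = F OR T = T

u2 = T; u7 = T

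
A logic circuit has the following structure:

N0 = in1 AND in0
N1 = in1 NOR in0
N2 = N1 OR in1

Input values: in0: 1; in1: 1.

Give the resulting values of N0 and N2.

N0 = in1 AND in0 = 1 AND 1 = 1
N1 = in1 NOR in0 = 1 NOR 1 = 0
N2 = N1 OR in1 = 0 OR 1 = 1

N0 = 1  N2 = 1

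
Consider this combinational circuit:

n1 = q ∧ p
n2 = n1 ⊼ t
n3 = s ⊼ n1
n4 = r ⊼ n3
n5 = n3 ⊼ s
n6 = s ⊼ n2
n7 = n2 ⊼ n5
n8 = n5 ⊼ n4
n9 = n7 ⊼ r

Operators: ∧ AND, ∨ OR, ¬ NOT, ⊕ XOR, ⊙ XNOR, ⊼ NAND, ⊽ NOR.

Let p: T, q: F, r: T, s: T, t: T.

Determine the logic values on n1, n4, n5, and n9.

n1 = q AND p = F AND T = F
n2 = n1 NAND t = F NAND T = T
n3 = s NAND n1 = T NAND F = T
n4 = r NAND n3 = T NAND T = F
n5 = n3 NAND s = T NAND T = F
n7 = n2 NAND n5 = T NAND F = T
n9 = n7 NAND r = T NAND T = F

n1 = F  n4 = F  n5 = F  n9 = F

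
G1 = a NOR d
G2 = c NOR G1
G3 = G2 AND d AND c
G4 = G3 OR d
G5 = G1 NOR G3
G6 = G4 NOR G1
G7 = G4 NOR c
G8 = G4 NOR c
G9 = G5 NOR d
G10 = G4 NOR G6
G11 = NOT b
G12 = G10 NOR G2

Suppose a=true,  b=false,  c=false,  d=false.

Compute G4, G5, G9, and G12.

G4 = false, G5 = true, G9 = false, G12 = false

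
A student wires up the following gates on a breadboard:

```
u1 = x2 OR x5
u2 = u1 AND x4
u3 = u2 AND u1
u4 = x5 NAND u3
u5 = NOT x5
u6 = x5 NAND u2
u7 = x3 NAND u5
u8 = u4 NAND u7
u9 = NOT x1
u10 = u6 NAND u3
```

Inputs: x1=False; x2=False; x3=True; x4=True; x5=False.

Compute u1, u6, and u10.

u1 = x2 OR x5 = False OR False = False
u2 = u1 AND x4 = False AND True = False
u3 = u2 AND u1 = False AND False = False
u6 = x5 NAND u2 = False NAND False = True
u10 = u6 NAND u3 = True NAND False = True

u1 = False, u6 = True, u10 = True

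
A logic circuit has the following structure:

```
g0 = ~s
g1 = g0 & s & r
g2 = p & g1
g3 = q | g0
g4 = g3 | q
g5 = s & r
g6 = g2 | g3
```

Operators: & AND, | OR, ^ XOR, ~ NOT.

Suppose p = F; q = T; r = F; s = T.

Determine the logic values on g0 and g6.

g0 = NOT s = NOT T = F
g1 = g0 AND s AND r = F AND T AND F = F
g2 = p AND g1 = F AND F = F
g3 = q OR g0 = T OR F = T
g6 = g2 OR g3 = F OR T = T

g0 = F; g6 = T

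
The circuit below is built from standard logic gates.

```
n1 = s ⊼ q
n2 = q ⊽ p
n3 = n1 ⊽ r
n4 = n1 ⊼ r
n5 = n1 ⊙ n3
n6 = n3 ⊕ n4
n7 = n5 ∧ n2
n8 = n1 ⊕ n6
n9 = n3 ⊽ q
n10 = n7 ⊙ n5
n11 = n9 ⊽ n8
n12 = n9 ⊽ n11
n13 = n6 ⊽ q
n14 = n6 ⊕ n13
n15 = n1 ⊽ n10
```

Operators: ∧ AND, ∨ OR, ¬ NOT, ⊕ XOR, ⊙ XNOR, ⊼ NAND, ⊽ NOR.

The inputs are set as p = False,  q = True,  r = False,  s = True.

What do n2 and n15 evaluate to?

n1 = s NAND q = True NAND True = False
n2 = q NOR p = True NOR False = False
n3 = n1 NOR r = False NOR False = True
n5 = n1 XNOR n3 = False XNOR True = False
n7 = n5 AND n2 = False AND False = False
n10 = n7 XNOR n5 = False XNOR False = True
n15 = n1 NOR n10 = False NOR True = False

n2 = False, n15 = False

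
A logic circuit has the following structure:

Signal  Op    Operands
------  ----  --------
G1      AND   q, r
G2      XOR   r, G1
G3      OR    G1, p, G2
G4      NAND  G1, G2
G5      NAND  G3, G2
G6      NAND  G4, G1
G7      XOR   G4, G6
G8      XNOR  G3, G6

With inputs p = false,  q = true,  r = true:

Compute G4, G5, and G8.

G4 = true, G5 = true, G8 = false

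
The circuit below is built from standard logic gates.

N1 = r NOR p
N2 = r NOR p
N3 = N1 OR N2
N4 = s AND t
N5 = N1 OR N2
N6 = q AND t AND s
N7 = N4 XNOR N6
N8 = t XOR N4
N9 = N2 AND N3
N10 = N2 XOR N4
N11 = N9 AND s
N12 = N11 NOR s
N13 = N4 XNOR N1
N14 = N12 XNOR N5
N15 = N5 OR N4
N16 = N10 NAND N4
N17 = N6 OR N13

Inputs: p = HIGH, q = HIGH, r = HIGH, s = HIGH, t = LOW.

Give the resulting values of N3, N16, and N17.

N3 = LOW, N16 = HIGH, N17 = HIGH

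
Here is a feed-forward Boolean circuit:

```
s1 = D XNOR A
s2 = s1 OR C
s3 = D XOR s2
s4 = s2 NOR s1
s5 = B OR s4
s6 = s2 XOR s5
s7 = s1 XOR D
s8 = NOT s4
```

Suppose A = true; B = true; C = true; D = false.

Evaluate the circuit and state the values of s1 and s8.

s1 = D XNOR A = false XNOR true = false
s2 = s1 OR C = false OR true = true
s4 = s2 NOR s1 = true NOR false = false
s8 = NOT s4 = NOT false = true

s1 = false  s8 = true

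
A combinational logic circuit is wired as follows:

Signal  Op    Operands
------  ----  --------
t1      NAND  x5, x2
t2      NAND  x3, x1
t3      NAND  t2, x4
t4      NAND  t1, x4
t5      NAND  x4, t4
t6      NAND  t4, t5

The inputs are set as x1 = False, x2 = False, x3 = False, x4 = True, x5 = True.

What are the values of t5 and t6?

t5 = True  t6 = True

t1 = x5 NAND x2 = True NAND False = True
t4 = t1 NAND x4 = True NAND True = False
t5 = x4 NAND t4 = True NAND False = True
t6 = t4 NAND t5 = False NAND True = True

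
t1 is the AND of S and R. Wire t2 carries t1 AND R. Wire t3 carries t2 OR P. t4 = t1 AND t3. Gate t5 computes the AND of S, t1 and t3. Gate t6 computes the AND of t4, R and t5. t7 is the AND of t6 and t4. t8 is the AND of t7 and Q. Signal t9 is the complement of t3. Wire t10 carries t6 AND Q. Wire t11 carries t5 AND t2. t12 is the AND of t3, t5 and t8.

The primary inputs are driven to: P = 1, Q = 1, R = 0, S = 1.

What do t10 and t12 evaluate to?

t10 = 0  t12 = 0

t1 = S AND R = 1 AND 0 = 0
t2 = t1 AND R = 0 AND 0 = 0
t3 = t2 OR P = 0 OR 1 = 1
t4 = t1 AND t3 = 0 AND 1 = 0
t5 = S AND t1 AND t3 = 1 AND 0 AND 1 = 0
t6 = t4 AND R AND t5 = 0 AND 0 AND 0 = 0
t7 = t6 AND t4 = 0 AND 0 = 0
t8 = t7 AND Q = 0 AND 1 = 0
t10 = t6 AND Q = 0 AND 1 = 0
t12 = t3 AND t5 AND t8 = 1 AND 0 AND 0 = 0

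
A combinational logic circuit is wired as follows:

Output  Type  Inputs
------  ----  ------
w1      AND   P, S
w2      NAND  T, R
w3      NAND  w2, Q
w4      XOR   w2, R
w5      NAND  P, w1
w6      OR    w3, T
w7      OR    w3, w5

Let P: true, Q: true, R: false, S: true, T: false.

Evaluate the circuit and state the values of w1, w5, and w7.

w1 = P AND S = true AND true = true
w2 = T NAND R = false NAND false = true
w3 = w2 NAND Q = true NAND true = false
w5 = P NAND w1 = true NAND true = false
w7 = w3 OR w5 = false OR false = false

w1 = true, w5 = false, w7 = false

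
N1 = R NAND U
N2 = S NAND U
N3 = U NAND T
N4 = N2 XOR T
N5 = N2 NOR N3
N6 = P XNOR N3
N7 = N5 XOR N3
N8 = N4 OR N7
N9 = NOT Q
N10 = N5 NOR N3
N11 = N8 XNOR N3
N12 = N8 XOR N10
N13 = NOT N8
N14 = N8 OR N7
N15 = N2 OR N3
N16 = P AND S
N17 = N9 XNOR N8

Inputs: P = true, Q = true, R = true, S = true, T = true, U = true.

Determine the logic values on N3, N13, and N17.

N3 = false, N13 = false, N17 = false

N2 = S NAND U = true NAND true = false
N3 = U NAND T = true NAND true = false
N4 = N2 XOR T = false XOR true = true
N5 = N2 NOR N3 = false NOR false = true
N7 = N5 XOR N3 = true XOR false = true
N8 = N4 OR N7 = true OR true = true
N9 = NOT Q = NOT true = false
N13 = NOT N8 = NOT true = false
N17 = N9 XNOR N8 = false XNOR true = false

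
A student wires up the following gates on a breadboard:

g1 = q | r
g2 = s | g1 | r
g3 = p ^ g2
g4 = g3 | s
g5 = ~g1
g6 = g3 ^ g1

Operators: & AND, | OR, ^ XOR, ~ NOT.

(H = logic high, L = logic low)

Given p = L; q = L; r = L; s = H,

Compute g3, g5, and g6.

g1 = q OR r = L OR L = L
g2 = s OR g1 OR r = H OR L OR L = H
g3 = p XOR g2 = L XOR H = H
g5 = NOT g1 = NOT L = H
g6 = g3 XOR g1 = H XOR L = H

g3 = H, g5 = H, g6 = H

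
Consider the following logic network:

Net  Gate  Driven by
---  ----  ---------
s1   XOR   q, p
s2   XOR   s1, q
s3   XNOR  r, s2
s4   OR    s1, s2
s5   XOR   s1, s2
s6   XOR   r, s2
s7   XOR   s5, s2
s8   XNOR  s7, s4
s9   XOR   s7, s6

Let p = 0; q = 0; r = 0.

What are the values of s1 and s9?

s1 = 0, s9 = 0

s1 = q XOR p = 0 XOR 0 = 0
s2 = s1 XOR q = 0 XOR 0 = 0
s5 = s1 XOR s2 = 0 XOR 0 = 0
s6 = r XOR s2 = 0 XOR 0 = 0
s7 = s5 XOR s2 = 0 XOR 0 = 0
s9 = s7 XOR s6 = 0 XOR 0 = 0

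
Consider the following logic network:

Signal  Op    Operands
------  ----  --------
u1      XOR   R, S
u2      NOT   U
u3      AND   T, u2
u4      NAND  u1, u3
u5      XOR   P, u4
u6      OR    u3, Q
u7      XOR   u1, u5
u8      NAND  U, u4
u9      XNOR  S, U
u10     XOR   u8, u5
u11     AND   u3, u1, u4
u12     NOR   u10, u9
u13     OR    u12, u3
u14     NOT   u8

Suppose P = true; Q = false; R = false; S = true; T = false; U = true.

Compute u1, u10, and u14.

u1 = true, u10 = false, u14 = true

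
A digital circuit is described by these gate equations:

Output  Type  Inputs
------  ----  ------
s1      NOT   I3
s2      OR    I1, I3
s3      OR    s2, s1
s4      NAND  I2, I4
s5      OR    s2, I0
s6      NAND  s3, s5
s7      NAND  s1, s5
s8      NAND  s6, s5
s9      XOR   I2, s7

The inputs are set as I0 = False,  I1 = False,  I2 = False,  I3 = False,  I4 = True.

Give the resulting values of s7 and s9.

s1 = NOT I3 = NOT False = True
s2 = I1 OR I3 = False OR False = False
s5 = s2 OR I0 = False OR False = False
s7 = s1 NAND s5 = True NAND False = True
s9 = I2 XOR s7 = False XOR True = True

s7 = True, s9 = True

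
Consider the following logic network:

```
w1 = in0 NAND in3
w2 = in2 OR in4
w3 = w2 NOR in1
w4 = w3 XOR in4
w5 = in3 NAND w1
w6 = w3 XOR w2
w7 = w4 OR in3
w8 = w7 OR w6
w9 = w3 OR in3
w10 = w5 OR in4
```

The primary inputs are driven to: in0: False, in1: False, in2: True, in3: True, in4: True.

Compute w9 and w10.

w9 = True  w10 = True

w1 = in0 NAND in3 = False NAND True = True
w2 = in2 OR in4 = True OR True = True
w3 = w2 NOR in1 = True NOR False = False
w5 = in3 NAND w1 = True NAND True = False
w9 = w3 OR in3 = False OR True = True
w10 = w5 OR in4 = False OR True = True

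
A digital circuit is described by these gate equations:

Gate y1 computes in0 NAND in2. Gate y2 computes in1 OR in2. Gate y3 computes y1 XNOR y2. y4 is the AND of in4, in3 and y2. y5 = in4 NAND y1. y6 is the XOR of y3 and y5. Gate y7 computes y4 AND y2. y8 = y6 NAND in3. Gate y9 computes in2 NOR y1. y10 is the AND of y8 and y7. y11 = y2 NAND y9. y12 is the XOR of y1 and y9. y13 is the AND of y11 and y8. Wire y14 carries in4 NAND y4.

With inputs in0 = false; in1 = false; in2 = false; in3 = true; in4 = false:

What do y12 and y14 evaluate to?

y12 = true  y14 = true

y1 = in0 NAND in2 = false NAND false = true
y2 = in1 OR in2 = false OR false = false
y4 = in4 AND in3 AND y2 = false AND true AND false = false
y9 = in2 NOR y1 = false NOR true = false
y12 = y1 XOR y9 = true XOR false = true
y14 = in4 NAND y4 = false NAND false = true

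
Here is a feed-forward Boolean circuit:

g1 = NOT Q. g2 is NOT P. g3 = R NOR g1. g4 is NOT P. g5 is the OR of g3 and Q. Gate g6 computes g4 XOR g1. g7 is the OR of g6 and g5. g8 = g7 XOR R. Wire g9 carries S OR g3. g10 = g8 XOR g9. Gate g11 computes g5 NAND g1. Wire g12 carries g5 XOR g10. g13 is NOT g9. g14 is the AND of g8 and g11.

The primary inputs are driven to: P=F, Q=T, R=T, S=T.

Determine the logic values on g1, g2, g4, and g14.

g1 = F  g2 = T  g4 = T  g14 = F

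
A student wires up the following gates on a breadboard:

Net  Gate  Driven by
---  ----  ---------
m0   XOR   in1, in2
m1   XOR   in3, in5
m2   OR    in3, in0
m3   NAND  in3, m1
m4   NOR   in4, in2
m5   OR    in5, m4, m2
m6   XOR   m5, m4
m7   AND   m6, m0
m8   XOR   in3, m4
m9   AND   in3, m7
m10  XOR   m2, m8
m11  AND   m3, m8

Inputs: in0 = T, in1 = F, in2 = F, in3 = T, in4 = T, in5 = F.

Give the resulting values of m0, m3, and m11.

m0 = F; m3 = F; m11 = F

m0 = in1 XOR in2 = F XOR F = F
m1 = in3 XOR in5 = T XOR F = T
m3 = in3 NAND m1 = T NAND T = F
m4 = in4 NOR in2 = T NOR F = F
m8 = in3 XOR m4 = T XOR F = T
m11 = m3 AND m8 = F AND T = F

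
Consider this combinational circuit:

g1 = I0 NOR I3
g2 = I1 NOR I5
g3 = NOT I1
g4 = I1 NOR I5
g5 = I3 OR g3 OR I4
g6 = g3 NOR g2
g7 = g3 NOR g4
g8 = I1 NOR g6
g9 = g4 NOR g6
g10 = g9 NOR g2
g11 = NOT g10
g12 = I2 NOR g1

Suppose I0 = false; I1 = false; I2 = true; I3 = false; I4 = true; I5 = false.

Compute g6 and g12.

g6 = false  g12 = false

g1 = I0 NOR I3 = false NOR false = true
g2 = I1 NOR I5 = false NOR false = true
g3 = NOT I1 = NOT false = true
g6 = g3 NOR g2 = true NOR true = false
g12 = I2 NOR g1 = true NOR true = false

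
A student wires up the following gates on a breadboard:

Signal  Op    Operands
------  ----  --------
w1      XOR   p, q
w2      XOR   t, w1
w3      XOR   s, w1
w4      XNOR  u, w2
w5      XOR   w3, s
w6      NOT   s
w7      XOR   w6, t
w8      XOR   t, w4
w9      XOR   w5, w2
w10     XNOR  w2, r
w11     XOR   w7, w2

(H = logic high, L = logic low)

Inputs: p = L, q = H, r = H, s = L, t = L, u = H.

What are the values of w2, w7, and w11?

w2 = H  w7 = H  w11 = L

w1 = p XOR q = L XOR H = H
w2 = t XOR w1 = L XOR H = H
w6 = NOT s = NOT L = H
w7 = w6 XOR t = H XOR L = H
w11 = w7 XOR w2 = H XOR H = L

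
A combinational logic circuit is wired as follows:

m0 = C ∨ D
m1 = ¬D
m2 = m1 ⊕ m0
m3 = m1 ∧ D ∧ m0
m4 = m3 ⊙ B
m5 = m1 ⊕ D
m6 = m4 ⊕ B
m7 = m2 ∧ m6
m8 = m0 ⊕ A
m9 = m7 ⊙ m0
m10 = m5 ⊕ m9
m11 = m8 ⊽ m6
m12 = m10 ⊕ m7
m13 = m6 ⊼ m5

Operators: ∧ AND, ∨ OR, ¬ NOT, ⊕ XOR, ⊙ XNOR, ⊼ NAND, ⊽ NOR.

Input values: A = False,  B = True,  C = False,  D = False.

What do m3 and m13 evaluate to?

m3 = False, m13 = False

m0 = C OR D = False OR False = False
m1 = NOT D = NOT False = True
m3 = m1 AND D AND m0 = True AND False AND False = False
m4 = m3 XNOR B = False XNOR True = False
m5 = m1 XOR D = True XOR False = True
m6 = m4 XOR B = False XOR True = True
m13 = m6 NAND m5 = True NAND True = False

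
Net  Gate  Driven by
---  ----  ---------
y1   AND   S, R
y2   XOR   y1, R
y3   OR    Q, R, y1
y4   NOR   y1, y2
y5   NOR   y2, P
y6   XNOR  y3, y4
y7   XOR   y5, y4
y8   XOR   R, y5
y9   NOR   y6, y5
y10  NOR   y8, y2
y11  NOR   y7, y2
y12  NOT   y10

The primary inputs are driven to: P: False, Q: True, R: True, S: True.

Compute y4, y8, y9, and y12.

y1 = S AND R = True AND True = True
y2 = y1 XOR R = True XOR True = False
y3 = Q OR R OR y1 = True OR True OR True = True
y4 = y1 NOR y2 = True NOR False = False
y5 = y2 NOR P = False NOR False = True
y6 = y3 XNOR y4 = True XNOR False = False
y8 = R XOR y5 = True XOR True = False
y9 = y6 NOR y5 = False NOR True = False
y10 = y8 NOR y2 = False NOR False = True
y12 = NOT y10 = NOT True = False

y4 = False, y8 = False, y9 = False, y12 = False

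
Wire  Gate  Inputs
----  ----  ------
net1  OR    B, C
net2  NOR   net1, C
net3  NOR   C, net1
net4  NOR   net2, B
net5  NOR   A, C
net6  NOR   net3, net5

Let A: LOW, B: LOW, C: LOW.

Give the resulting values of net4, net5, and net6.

net1 = B OR C = LOW OR LOW = LOW
net2 = net1 NOR C = LOW NOR LOW = HIGH
net3 = C NOR net1 = LOW NOR LOW = HIGH
net4 = net2 NOR B = HIGH NOR LOW = LOW
net5 = A NOR C = LOW NOR LOW = HIGH
net6 = net3 NOR net5 = HIGH NOR HIGH = LOW

net4 = LOW; net5 = HIGH; net6 = LOW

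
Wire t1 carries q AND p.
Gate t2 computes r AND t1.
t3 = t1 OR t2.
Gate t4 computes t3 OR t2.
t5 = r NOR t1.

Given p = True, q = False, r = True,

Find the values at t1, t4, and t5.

t1 = q AND p = False AND True = False
t2 = r AND t1 = True AND False = False
t3 = t1 OR t2 = False OR False = False
t4 = t3 OR t2 = False OR False = False
t5 = r NOR t1 = True NOR False = False

t1 = False, t4 = False, t5 = False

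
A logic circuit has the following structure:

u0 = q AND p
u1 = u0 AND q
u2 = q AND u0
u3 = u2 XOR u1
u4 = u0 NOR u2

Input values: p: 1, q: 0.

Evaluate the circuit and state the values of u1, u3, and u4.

u1 = 0; u3 = 0; u4 = 1

u0 = q AND p = 0 AND 1 = 0
u1 = u0 AND q = 0 AND 0 = 0
u2 = q AND u0 = 0 AND 0 = 0
u3 = u2 XOR u1 = 0 XOR 0 = 0
u4 = u0 NOR u2 = 0 NOR 0 = 1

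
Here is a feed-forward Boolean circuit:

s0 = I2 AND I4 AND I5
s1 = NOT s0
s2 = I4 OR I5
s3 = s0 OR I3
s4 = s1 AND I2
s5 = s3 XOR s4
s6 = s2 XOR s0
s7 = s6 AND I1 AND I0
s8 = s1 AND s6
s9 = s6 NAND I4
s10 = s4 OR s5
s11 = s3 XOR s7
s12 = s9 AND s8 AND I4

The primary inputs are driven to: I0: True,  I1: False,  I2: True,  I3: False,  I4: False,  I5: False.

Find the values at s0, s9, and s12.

s0 = I2 AND I4 AND I5 = True AND False AND False = False
s1 = NOT s0 = NOT False = True
s2 = I4 OR I5 = False OR False = False
s6 = s2 XOR s0 = False XOR False = False
s8 = s1 AND s6 = True AND False = False
s9 = s6 NAND I4 = False NAND False = True
s12 = s9 AND s8 AND I4 = True AND False AND False = False

s0 = False  s9 = True  s12 = False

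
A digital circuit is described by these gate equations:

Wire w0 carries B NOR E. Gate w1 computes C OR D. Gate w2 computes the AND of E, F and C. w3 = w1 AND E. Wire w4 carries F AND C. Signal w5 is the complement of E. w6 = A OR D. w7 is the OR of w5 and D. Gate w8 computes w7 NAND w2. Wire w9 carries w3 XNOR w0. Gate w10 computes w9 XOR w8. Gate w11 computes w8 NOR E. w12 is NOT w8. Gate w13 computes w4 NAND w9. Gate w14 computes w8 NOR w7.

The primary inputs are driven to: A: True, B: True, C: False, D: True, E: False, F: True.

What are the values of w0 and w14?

w0 = B NOR E = True NOR False = False
w2 = E AND F AND C = False AND True AND False = False
w5 = NOT E = NOT False = True
w7 = w5 OR D = True OR True = True
w8 = w7 NAND w2 = True NAND False = True
w14 = w8 NOR w7 = True NOR True = False

w0 = False  w14 = False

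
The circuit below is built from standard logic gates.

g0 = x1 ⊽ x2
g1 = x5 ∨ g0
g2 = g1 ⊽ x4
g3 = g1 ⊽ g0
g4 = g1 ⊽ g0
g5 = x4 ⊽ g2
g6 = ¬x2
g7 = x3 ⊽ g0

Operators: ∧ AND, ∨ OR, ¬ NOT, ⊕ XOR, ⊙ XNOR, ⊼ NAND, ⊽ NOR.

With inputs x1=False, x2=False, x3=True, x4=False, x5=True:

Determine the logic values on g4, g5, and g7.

g4 = False; g5 = True; g7 = False

g0 = x1 NOR x2 = False NOR False = True
g1 = x5 OR g0 = True OR True = True
g2 = g1 NOR x4 = True NOR False = False
g4 = g1 NOR g0 = True NOR True = False
g5 = x4 NOR g2 = False NOR False = True
g7 = x3 NOR g0 = True NOR True = False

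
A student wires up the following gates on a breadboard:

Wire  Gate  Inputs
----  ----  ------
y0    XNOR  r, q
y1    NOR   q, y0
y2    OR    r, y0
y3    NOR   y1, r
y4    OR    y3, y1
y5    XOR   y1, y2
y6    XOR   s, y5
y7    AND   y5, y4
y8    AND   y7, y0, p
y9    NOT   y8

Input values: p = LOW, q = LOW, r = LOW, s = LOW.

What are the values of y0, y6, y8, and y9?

y0 = r XNOR q = LOW XNOR LOW = HIGH
y1 = q NOR y0 = LOW NOR HIGH = LOW
y2 = r OR y0 = LOW OR HIGH = HIGH
y3 = y1 NOR r = LOW NOR LOW = HIGH
y4 = y3 OR y1 = HIGH OR LOW = HIGH
y5 = y1 XOR y2 = LOW XOR HIGH = HIGH
y6 = s XOR y5 = LOW XOR HIGH = HIGH
y7 = y5 AND y4 = HIGH AND HIGH = HIGH
y8 = y7 AND y0 AND p = HIGH AND HIGH AND LOW = LOW
y9 = NOT y8 = NOT LOW = HIGH

y0 = HIGH  y6 = HIGH  y8 = LOW  y9 = HIGH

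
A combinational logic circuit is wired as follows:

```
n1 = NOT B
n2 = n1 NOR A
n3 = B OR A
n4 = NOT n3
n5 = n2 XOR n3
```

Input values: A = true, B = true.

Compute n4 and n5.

n4 = false; n5 = true

n1 = NOT B = NOT true = false
n2 = n1 NOR A = false NOR true = false
n3 = B OR A = true OR true = true
n4 = NOT n3 = NOT true = false
n5 = n2 XOR n3 = false XOR true = true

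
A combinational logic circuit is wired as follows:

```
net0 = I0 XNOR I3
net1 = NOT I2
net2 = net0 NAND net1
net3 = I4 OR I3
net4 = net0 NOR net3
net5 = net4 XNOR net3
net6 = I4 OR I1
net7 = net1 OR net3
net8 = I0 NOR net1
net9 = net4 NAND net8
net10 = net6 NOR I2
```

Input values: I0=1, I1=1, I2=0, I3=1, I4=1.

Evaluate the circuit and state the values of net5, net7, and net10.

net5 = 0  net7 = 1  net10 = 0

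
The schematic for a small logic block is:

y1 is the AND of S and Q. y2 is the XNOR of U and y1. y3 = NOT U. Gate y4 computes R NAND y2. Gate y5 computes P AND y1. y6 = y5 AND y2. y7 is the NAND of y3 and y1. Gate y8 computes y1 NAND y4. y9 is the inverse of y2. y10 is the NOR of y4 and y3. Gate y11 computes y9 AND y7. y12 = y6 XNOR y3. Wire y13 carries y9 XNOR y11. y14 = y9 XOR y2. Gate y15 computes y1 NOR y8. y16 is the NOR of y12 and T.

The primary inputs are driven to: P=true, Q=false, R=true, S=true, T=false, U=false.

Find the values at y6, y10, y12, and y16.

y1 = S AND Q = true AND false = false
y2 = U XNOR y1 = false XNOR false = true
y3 = NOT U = NOT false = true
y4 = R NAND y2 = true NAND true = false
y5 = P AND y1 = true AND false = false
y6 = y5 AND y2 = false AND true = false
y10 = y4 NOR y3 = false NOR true = false
y12 = y6 XNOR y3 = false XNOR true = false
y16 = y12 NOR T = false NOR false = true

y6 = false  y10 = false  y12 = false  y16 = true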